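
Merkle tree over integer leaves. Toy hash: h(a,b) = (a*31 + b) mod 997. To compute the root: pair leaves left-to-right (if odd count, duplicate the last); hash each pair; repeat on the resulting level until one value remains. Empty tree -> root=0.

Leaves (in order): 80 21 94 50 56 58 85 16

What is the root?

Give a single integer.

L0: [80, 21, 94, 50, 56, 58, 85, 16]
L1: h(80,21)=(80*31+21)%997=507 h(94,50)=(94*31+50)%997=970 h(56,58)=(56*31+58)%997=797 h(85,16)=(85*31+16)%997=657 -> [507, 970, 797, 657]
L2: h(507,970)=(507*31+970)%997=735 h(797,657)=(797*31+657)%997=439 -> [735, 439]
L3: h(735,439)=(735*31+439)%997=293 -> [293]

Answer: 293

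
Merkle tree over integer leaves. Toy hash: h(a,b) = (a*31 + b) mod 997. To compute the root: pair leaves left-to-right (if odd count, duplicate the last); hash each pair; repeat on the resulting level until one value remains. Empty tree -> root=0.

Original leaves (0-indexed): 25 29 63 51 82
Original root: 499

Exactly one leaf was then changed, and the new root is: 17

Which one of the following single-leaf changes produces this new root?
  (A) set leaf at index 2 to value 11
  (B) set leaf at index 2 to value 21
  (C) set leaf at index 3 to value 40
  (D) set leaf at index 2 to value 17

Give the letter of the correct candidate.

Answer: B

Derivation:
Original leaves: [25, 29, 63, 51, 82]
Target new root: 17
Try each candidate change and compute the resulting root:
Candidate A: set leaf[2] = 11 -> leaves = [25, 29, 11, 51, 82]
  L0: [25, 29, 11, 51, 82]
  L1: h(25,29)=(25*31+29)%997=804 h(11,51)=(11*31+51)%997=392 h(82,82)=(82*31+82)%997=630 -> [804, 392, 630]
  L2: h(804,392)=(804*31+392)%997=391 h(630,630)=(630*31+630)%997=220 -> [391, 220]
  L3: h(391,220)=(391*31+220)%997=377 -> [377]
  root = 377 != target 17
Candidate B: set leaf[2] = 21 -> leaves = [25, 29, 21, 51, 82]
  L0: [25, 29, 21, 51, 82]
  L1: h(25,29)=(25*31+29)%997=804 h(21,51)=(21*31+51)%997=702 h(82,82)=(82*31+82)%997=630 -> [804, 702, 630]
  L2: h(804,702)=(804*31+702)%997=701 h(630,630)=(630*31+630)%997=220 -> [701, 220]
  L3: h(701,220)=(701*31+220)%997=17 -> [17]
  root = 17 == target 17  ** MATCH **
Candidate C: set leaf[3] = 40 -> leaves = [25, 29, 63, 40, 82]
  L0: [25, 29, 63, 40, 82]
  L1: h(25,29)=(25*31+29)%997=804 h(63,40)=(63*31+40)%997=996 h(82,82)=(82*31+82)%997=630 -> [804, 996, 630]
  L2: h(804,996)=(804*31+996)%997=995 h(630,630)=(630*31+630)%997=220 -> [995, 220]
  L3: h(995,220)=(995*31+220)%997=158 -> [158]
  root = 158 != target 17
Candidate D: set leaf[2] = 17 -> leaves = [25, 29, 17, 51, 82]
  L0: [25, 29, 17, 51, 82]
  L1: h(25,29)=(25*31+29)%997=804 h(17,51)=(17*31+51)%997=578 h(82,82)=(82*31+82)%997=630 -> [804, 578, 630]
  L2: h(804,578)=(804*31+578)%997=577 h(630,630)=(630*31+630)%997=220 -> [577, 220]
  L3: h(577,220)=(577*31+220)%997=161 -> [161]
  root = 161 != target 17
Candidate B produces the target root.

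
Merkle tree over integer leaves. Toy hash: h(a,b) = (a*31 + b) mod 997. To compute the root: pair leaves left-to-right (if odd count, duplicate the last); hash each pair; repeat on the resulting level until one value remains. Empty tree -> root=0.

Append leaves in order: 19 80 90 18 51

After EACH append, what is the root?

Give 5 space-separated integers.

Answer: 19 669 688 616 533

Derivation:
After append 19 (leaves=[19]):
  L0: [19]
  root=19
After append 80 (leaves=[19, 80]):
  L0: [19, 80]
  L1: h(19,80)=(19*31+80)%997=669 -> [669]
  root=669
After append 90 (leaves=[19, 80, 90]):
  L0: [19, 80, 90]
  L1: h(19,80)=(19*31+80)%997=669 h(90,90)=(90*31+90)%997=886 -> [669, 886]
  L2: h(669,886)=(669*31+886)%997=688 -> [688]
  root=688
After append 18 (leaves=[19, 80, 90, 18]):
  L0: [19, 80, 90, 18]
  L1: h(19,80)=(19*31+80)%997=669 h(90,18)=(90*31+18)%997=814 -> [669, 814]
  L2: h(669,814)=(669*31+814)%997=616 -> [616]
  root=616
After append 51 (leaves=[19, 80, 90, 18, 51]):
  L0: [19, 80, 90, 18, 51]
  L1: h(19,80)=(19*31+80)%997=669 h(90,18)=(90*31+18)%997=814 h(51,51)=(51*31+51)%997=635 -> [669, 814, 635]
  L2: h(669,814)=(669*31+814)%997=616 h(635,635)=(635*31+635)%997=380 -> [616, 380]
  L3: h(616,380)=(616*31+380)%997=533 -> [533]
  root=533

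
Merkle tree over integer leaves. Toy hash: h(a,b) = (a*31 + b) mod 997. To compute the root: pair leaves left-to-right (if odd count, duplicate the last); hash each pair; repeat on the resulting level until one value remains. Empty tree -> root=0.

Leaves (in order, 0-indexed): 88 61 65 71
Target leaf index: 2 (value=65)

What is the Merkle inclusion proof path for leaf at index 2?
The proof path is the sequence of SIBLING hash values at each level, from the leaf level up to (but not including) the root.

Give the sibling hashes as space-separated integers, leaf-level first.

L0 (leaves): [88, 61, 65, 71], target index=2
L1: h(88,61)=(88*31+61)%997=795 [pair 0] h(65,71)=(65*31+71)%997=92 [pair 1] -> [795, 92]
  Sibling for proof at L0: 71
L2: h(795,92)=(795*31+92)%997=809 [pair 0] -> [809]
  Sibling for proof at L1: 795
Root: 809
Proof path (sibling hashes from leaf to root): [71, 795]

Answer: 71 795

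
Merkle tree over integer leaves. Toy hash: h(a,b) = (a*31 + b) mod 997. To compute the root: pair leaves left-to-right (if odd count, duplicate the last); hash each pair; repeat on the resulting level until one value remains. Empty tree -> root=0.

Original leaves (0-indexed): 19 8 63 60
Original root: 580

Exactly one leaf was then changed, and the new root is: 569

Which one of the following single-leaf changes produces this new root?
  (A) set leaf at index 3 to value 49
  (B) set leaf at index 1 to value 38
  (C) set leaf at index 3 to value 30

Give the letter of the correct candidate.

Answer: A

Derivation:
Original leaves: [19, 8, 63, 60]
Target new root: 569
Try each candidate change and compute the resulting root:
Candidate A: set leaf[3] = 49 -> leaves = [19, 8, 63, 49]
  L0: [19, 8, 63, 49]
  L1: h(19,8)=(19*31+8)%997=597 h(63,49)=(63*31+49)%997=8 -> [597, 8]
  L2: h(597,8)=(597*31+8)%997=569 -> [569]
  root = 569 == target 569  ** MATCH **
Candidate B: set leaf[1] = 38 -> leaves = [19, 38, 63, 60]
  L0: [19, 38, 63, 60]
  L1: h(19,38)=(19*31+38)%997=627 h(63,60)=(63*31+60)%997=19 -> [627, 19]
  L2: h(627,19)=(627*31+19)%997=513 -> [513]
  root = 513 != target 569
Candidate C: set leaf[3] = 30 -> leaves = [19, 8, 63, 30]
  L0: [19, 8, 63, 30]
  L1: h(19,8)=(19*31+8)%997=597 h(63,30)=(63*31+30)%997=986 -> [597, 986]
  L2: h(597,986)=(597*31+986)%997=550 -> [550]
  root = 550 != target 569
Candidate A produces the target root.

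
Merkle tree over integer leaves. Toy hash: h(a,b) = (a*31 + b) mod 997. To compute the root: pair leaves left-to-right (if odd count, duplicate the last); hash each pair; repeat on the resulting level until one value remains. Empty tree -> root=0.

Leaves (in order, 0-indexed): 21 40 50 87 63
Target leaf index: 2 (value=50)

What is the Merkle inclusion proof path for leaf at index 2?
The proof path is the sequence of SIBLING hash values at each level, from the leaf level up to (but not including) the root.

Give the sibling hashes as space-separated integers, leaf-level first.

Answer: 87 691 704

Derivation:
L0 (leaves): [21, 40, 50, 87, 63], target index=2
L1: h(21,40)=(21*31+40)%997=691 [pair 0] h(50,87)=(50*31+87)%997=640 [pair 1] h(63,63)=(63*31+63)%997=22 [pair 2] -> [691, 640, 22]
  Sibling for proof at L0: 87
L2: h(691,640)=(691*31+640)%997=127 [pair 0] h(22,22)=(22*31+22)%997=704 [pair 1] -> [127, 704]
  Sibling for proof at L1: 691
L3: h(127,704)=(127*31+704)%997=653 [pair 0] -> [653]
  Sibling for proof at L2: 704
Root: 653
Proof path (sibling hashes from leaf to root): [87, 691, 704]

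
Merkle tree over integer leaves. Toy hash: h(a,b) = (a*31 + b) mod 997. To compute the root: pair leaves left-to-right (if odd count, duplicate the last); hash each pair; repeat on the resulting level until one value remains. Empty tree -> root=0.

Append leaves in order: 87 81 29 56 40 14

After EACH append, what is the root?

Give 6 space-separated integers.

Answer: 87 784 307 334 467 632

Derivation:
After append 87 (leaves=[87]):
  L0: [87]
  root=87
After append 81 (leaves=[87, 81]):
  L0: [87, 81]
  L1: h(87,81)=(87*31+81)%997=784 -> [784]
  root=784
After append 29 (leaves=[87, 81, 29]):
  L0: [87, 81, 29]
  L1: h(87,81)=(87*31+81)%997=784 h(29,29)=(29*31+29)%997=928 -> [784, 928]
  L2: h(784,928)=(784*31+928)%997=307 -> [307]
  root=307
After append 56 (leaves=[87, 81, 29, 56]):
  L0: [87, 81, 29, 56]
  L1: h(87,81)=(87*31+81)%997=784 h(29,56)=(29*31+56)%997=955 -> [784, 955]
  L2: h(784,955)=(784*31+955)%997=334 -> [334]
  root=334
After append 40 (leaves=[87, 81, 29, 56, 40]):
  L0: [87, 81, 29, 56, 40]
  L1: h(87,81)=(87*31+81)%997=784 h(29,56)=(29*31+56)%997=955 h(40,40)=(40*31+40)%997=283 -> [784, 955, 283]
  L2: h(784,955)=(784*31+955)%997=334 h(283,283)=(283*31+283)%997=83 -> [334, 83]
  L3: h(334,83)=(334*31+83)%997=467 -> [467]
  root=467
After append 14 (leaves=[87, 81, 29, 56, 40, 14]):
  L0: [87, 81, 29, 56, 40, 14]
  L1: h(87,81)=(87*31+81)%997=784 h(29,56)=(29*31+56)%997=955 h(40,14)=(40*31+14)%997=257 -> [784, 955, 257]
  L2: h(784,955)=(784*31+955)%997=334 h(257,257)=(257*31+257)%997=248 -> [334, 248]
  L3: h(334,248)=(334*31+248)%997=632 -> [632]
  root=632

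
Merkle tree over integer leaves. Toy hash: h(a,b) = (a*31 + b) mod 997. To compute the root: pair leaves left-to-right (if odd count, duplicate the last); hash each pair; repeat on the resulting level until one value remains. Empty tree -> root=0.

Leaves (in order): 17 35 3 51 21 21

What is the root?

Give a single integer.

Answer: 751

Derivation:
L0: [17, 35, 3, 51, 21, 21]
L1: h(17,35)=(17*31+35)%997=562 h(3,51)=(3*31+51)%997=144 h(21,21)=(21*31+21)%997=672 -> [562, 144, 672]
L2: h(562,144)=(562*31+144)%997=617 h(672,672)=(672*31+672)%997=567 -> [617, 567]
L3: h(617,567)=(617*31+567)%997=751 -> [751]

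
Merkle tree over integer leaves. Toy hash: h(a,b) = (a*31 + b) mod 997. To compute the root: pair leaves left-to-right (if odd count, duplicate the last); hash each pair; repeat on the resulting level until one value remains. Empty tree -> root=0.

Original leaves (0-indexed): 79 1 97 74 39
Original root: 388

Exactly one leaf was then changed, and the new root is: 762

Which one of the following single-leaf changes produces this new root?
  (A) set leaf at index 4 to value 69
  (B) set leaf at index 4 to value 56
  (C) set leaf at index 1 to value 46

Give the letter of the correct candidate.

Answer: C

Derivation:
Original leaves: [79, 1, 97, 74, 39]
Target new root: 762
Try each candidate change and compute the resulting root:
Candidate A: set leaf[4] = 69 -> leaves = [79, 1, 97, 74, 69]
  L0: [79, 1, 97, 74, 69]
  L1: h(79,1)=(79*31+1)%997=456 h(97,74)=(97*31+74)%997=90 h(69,69)=(69*31+69)%997=214 -> [456, 90, 214]
  L2: h(456,90)=(456*31+90)%997=268 h(214,214)=(214*31+214)%997=866 -> [268, 866]
  L3: h(268,866)=(268*31+866)%997=201 -> [201]
  root = 201 != target 762
Candidate B: set leaf[4] = 56 -> leaves = [79, 1, 97, 74, 56]
  L0: [79, 1, 97, 74, 56]
  L1: h(79,1)=(79*31+1)%997=456 h(97,74)=(97*31+74)%997=90 h(56,56)=(56*31+56)%997=795 -> [456, 90, 795]
  L2: h(456,90)=(456*31+90)%997=268 h(795,795)=(795*31+795)%997=515 -> [268, 515]
  L3: h(268,515)=(268*31+515)%997=847 -> [847]
  root = 847 != target 762
Candidate C: set leaf[1] = 46 -> leaves = [79, 46, 97, 74, 39]
  L0: [79, 46, 97, 74, 39]
  L1: h(79,46)=(79*31+46)%997=501 h(97,74)=(97*31+74)%997=90 h(39,39)=(39*31+39)%997=251 -> [501, 90, 251]
  L2: h(501,90)=(501*31+90)%997=666 h(251,251)=(251*31+251)%997=56 -> [666, 56]
  L3: h(666,56)=(666*31+56)%997=762 -> [762]
  root = 762 == target 762  ** MATCH **
Candidate C produces the target root.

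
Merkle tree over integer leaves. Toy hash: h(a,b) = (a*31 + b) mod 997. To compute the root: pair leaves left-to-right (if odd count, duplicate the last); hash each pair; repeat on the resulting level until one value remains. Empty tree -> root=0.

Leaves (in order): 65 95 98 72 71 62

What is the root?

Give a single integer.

Answer: 145

Derivation:
L0: [65, 95, 98, 72, 71, 62]
L1: h(65,95)=(65*31+95)%997=116 h(98,72)=(98*31+72)%997=119 h(71,62)=(71*31+62)%997=269 -> [116, 119, 269]
L2: h(116,119)=(116*31+119)%997=724 h(269,269)=(269*31+269)%997=632 -> [724, 632]
L3: h(724,632)=(724*31+632)%997=145 -> [145]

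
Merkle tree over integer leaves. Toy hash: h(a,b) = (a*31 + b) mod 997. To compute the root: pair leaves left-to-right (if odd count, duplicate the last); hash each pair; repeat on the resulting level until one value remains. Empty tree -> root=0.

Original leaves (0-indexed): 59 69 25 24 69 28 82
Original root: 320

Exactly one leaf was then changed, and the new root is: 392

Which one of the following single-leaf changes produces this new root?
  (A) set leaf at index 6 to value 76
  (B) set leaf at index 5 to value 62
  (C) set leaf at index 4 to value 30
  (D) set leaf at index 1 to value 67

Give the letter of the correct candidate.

Answer: D

Derivation:
Original leaves: [59, 69, 25, 24, 69, 28, 82]
Target new root: 392
Try each candidate change and compute the resulting root:
Candidate A: set leaf[6] = 76 -> leaves = [59, 69, 25, 24, 69, 28, 76]
  L0: [59, 69, 25, 24, 69, 28, 76]
  L1: h(59,69)=(59*31+69)%997=901 h(25,24)=(25*31+24)%997=799 h(69,28)=(69*31+28)%997=173 h(76,76)=(76*31+76)%997=438 -> [901, 799, 173, 438]
  L2: h(901,799)=(901*31+799)%997=814 h(173,438)=(173*31+438)%997=816 -> [814, 816]
  L3: h(814,816)=(814*31+816)%997=128 -> [128]
  root = 128 != target 392
Candidate B: set leaf[5] = 62 -> leaves = [59, 69, 25, 24, 69, 62, 82]
  L0: [59, 69, 25, 24, 69, 62, 82]
  L1: h(59,69)=(59*31+69)%997=901 h(25,24)=(25*31+24)%997=799 h(69,62)=(69*31+62)%997=207 h(82,82)=(82*31+82)%997=630 -> [901, 799, 207, 630]
  L2: h(901,799)=(901*31+799)%997=814 h(207,630)=(207*31+630)%997=68 -> [814, 68]
  L3: h(814,68)=(814*31+68)%997=377 -> [377]
  root = 377 != target 392
Candidate C: set leaf[4] = 30 -> leaves = [59, 69, 25, 24, 30, 28, 82]
  L0: [59, 69, 25, 24, 30, 28, 82]
  L1: h(59,69)=(59*31+69)%997=901 h(25,24)=(25*31+24)%997=799 h(30,28)=(30*31+28)%997=958 h(82,82)=(82*31+82)%997=630 -> [901, 799, 958, 630]
  L2: h(901,799)=(901*31+799)%997=814 h(958,630)=(958*31+630)%997=418 -> [814, 418]
  L3: h(814,418)=(814*31+418)%997=727 -> [727]
  root = 727 != target 392
Candidate D: set leaf[1] = 67 -> leaves = [59, 67, 25, 24, 69, 28, 82]
  L0: [59, 67, 25, 24, 69, 28, 82]
  L1: h(59,67)=(59*31+67)%997=899 h(25,24)=(25*31+24)%997=799 h(69,28)=(69*31+28)%997=173 h(82,82)=(82*31+82)%997=630 -> [899, 799, 173, 630]
  L2: h(899,799)=(899*31+799)%997=752 h(173,630)=(173*31+630)%997=11 -> [752, 11]
  L3: h(752,11)=(752*31+11)%997=392 -> [392]
  root = 392 == target 392  ** MATCH **
Candidate D produces the target root.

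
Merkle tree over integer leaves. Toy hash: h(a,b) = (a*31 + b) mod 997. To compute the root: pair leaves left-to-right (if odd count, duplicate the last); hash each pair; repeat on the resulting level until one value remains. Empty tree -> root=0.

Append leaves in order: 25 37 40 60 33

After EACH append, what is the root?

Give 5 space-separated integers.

After append 25 (leaves=[25]):
  L0: [25]
  root=25
After append 37 (leaves=[25, 37]):
  L0: [25, 37]
  L1: h(25,37)=(25*31+37)%997=812 -> [812]
  root=812
After append 40 (leaves=[25, 37, 40]):
  L0: [25, 37, 40]
  L1: h(25,37)=(25*31+37)%997=812 h(40,40)=(40*31+40)%997=283 -> [812, 283]
  L2: h(812,283)=(812*31+283)%997=530 -> [530]
  root=530
After append 60 (leaves=[25, 37, 40, 60]):
  L0: [25, 37, 40, 60]
  L1: h(25,37)=(25*31+37)%997=812 h(40,60)=(40*31+60)%997=303 -> [812, 303]
  L2: h(812,303)=(812*31+303)%997=550 -> [550]
  root=550
After append 33 (leaves=[25, 37, 40, 60, 33]):
  L0: [25, 37, 40, 60, 33]
  L1: h(25,37)=(25*31+37)%997=812 h(40,60)=(40*31+60)%997=303 h(33,33)=(33*31+33)%997=59 -> [812, 303, 59]
  L2: h(812,303)=(812*31+303)%997=550 h(59,59)=(59*31+59)%997=891 -> [550, 891]
  L3: h(550,891)=(550*31+891)%997=992 -> [992]
  root=992

Answer: 25 812 530 550 992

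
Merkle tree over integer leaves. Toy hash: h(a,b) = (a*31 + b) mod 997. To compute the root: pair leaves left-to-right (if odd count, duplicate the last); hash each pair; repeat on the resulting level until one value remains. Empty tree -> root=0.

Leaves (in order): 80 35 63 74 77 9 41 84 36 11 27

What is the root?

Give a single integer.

L0: [80, 35, 63, 74, 77, 9, 41, 84, 36, 11, 27]
L1: h(80,35)=(80*31+35)%997=521 h(63,74)=(63*31+74)%997=33 h(77,9)=(77*31+9)%997=402 h(41,84)=(41*31+84)%997=358 h(36,11)=(36*31+11)%997=130 h(27,27)=(27*31+27)%997=864 -> [521, 33, 402, 358, 130, 864]
L2: h(521,33)=(521*31+33)%997=232 h(402,358)=(402*31+358)%997=856 h(130,864)=(130*31+864)%997=906 -> [232, 856, 906]
L3: h(232,856)=(232*31+856)%997=72 h(906,906)=(906*31+906)%997=79 -> [72, 79]
L4: h(72,79)=(72*31+79)%997=317 -> [317]

Answer: 317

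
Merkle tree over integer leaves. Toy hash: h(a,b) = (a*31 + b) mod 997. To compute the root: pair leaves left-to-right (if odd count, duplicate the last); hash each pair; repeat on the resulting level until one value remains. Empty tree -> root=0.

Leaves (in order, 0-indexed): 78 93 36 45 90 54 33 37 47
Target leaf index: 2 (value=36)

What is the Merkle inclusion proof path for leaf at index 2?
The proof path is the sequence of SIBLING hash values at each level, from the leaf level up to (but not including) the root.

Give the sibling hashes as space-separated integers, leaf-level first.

Answer: 45 517 491 728

Derivation:
L0 (leaves): [78, 93, 36, 45, 90, 54, 33, 37, 47], target index=2
L1: h(78,93)=(78*31+93)%997=517 [pair 0] h(36,45)=(36*31+45)%997=164 [pair 1] h(90,54)=(90*31+54)%997=850 [pair 2] h(33,37)=(33*31+37)%997=63 [pair 3] h(47,47)=(47*31+47)%997=507 [pair 4] -> [517, 164, 850, 63, 507]
  Sibling for proof at L0: 45
L2: h(517,164)=(517*31+164)%997=239 [pair 0] h(850,63)=(850*31+63)%997=491 [pair 1] h(507,507)=(507*31+507)%997=272 [pair 2] -> [239, 491, 272]
  Sibling for proof at L1: 517
L3: h(239,491)=(239*31+491)%997=921 [pair 0] h(272,272)=(272*31+272)%997=728 [pair 1] -> [921, 728]
  Sibling for proof at L2: 491
L4: h(921,728)=(921*31+728)%997=366 [pair 0] -> [366]
  Sibling for proof at L3: 728
Root: 366
Proof path (sibling hashes from leaf to root): [45, 517, 491, 728]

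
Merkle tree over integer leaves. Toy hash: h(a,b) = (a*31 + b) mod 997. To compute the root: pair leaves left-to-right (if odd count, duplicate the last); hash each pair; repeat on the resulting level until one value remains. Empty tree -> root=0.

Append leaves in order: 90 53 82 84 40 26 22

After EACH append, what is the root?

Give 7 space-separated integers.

Answer: 90 849 30 32 78 627 65

Derivation:
After append 90 (leaves=[90]):
  L0: [90]
  root=90
After append 53 (leaves=[90, 53]):
  L0: [90, 53]
  L1: h(90,53)=(90*31+53)%997=849 -> [849]
  root=849
After append 82 (leaves=[90, 53, 82]):
  L0: [90, 53, 82]
  L1: h(90,53)=(90*31+53)%997=849 h(82,82)=(82*31+82)%997=630 -> [849, 630]
  L2: h(849,630)=(849*31+630)%997=30 -> [30]
  root=30
After append 84 (leaves=[90, 53, 82, 84]):
  L0: [90, 53, 82, 84]
  L1: h(90,53)=(90*31+53)%997=849 h(82,84)=(82*31+84)%997=632 -> [849, 632]
  L2: h(849,632)=(849*31+632)%997=32 -> [32]
  root=32
After append 40 (leaves=[90, 53, 82, 84, 40]):
  L0: [90, 53, 82, 84, 40]
  L1: h(90,53)=(90*31+53)%997=849 h(82,84)=(82*31+84)%997=632 h(40,40)=(40*31+40)%997=283 -> [849, 632, 283]
  L2: h(849,632)=(849*31+632)%997=32 h(283,283)=(283*31+283)%997=83 -> [32, 83]
  L3: h(32,83)=(32*31+83)%997=78 -> [78]
  root=78
After append 26 (leaves=[90, 53, 82, 84, 40, 26]):
  L0: [90, 53, 82, 84, 40, 26]
  L1: h(90,53)=(90*31+53)%997=849 h(82,84)=(82*31+84)%997=632 h(40,26)=(40*31+26)%997=269 -> [849, 632, 269]
  L2: h(849,632)=(849*31+632)%997=32 h(269,269)=(269*31+269)%997=632 -> [32, 632]
  L3: h(32,632)=(32*31+632)%997=627 -> [627]
  root=627
After append 22 (leaves=[90, 53, 82, 84, 40, 26, 22]):
  L0: [90, 53, 82, 84, 40, 26, 22]
  L1: h(90,53)=(90*31+53)%997=849 h(82,84)=(82*31+84)%997=632 h(40,26)=(40*31+26)%997=269 h(22,22)=(22*31+22)%997=704 -> [849, 632, 269, 704]
  L2: h(849,632)=(849*31+632)%997=32 h(269,704)=(269*31+704)%997=70 -> [32, 70]
  L3: h(32,70)=(32*31+70)%997=65 -> [65]
  root=65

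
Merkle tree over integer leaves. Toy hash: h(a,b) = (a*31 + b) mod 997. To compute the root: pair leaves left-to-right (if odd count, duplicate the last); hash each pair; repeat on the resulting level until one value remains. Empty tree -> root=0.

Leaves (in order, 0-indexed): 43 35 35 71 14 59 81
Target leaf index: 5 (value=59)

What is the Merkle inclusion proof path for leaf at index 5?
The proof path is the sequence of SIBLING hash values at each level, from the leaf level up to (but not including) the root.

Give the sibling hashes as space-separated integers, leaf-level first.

Answer: 14 598 693

Derivation:
L0 (leaves): [43, 35, 35, 71, 14, 59, 81], target index=5
L1: h(43,35)=(43*31+35)%997=371 [pair 0] h(35,71)=(35*31+71)%997=159 [pair 1] h(14,59)=(14*31+59)%997=493 [pair 2] h(81,81)=(81*31+81)%997=598 [pair 3] -> [371, 159, 493, 598]
  Sibling for proof at L0: 14
L2: h(371,159)=(371*31+159)%997=693 [pair 0] h(493,598)=(493*31+598)%997=926 [pair 1] -> [693, 926]
  Sibling for proof at L1: 598
L3: h(693,926)=(693*31+926)%997=475 [pair 0] -> [475]
  Sibling for proof at L2: 693
Root: 475
Proof path (sibling hashes from leaf to root): [14, 598, 693]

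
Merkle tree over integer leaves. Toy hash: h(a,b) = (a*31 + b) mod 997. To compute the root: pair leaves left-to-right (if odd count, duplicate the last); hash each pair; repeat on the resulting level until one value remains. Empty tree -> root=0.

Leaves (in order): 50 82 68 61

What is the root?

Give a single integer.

Answer: 917

Derivation:
L0: [50, 82, 68, 61]
L1: h(50,82)=(50*31+82)%997=635 h(68,61)=(68*31+61)%997=175 -> [635, 175]
L2: h(635,175)=(635*31+175)%997=917 -> [917]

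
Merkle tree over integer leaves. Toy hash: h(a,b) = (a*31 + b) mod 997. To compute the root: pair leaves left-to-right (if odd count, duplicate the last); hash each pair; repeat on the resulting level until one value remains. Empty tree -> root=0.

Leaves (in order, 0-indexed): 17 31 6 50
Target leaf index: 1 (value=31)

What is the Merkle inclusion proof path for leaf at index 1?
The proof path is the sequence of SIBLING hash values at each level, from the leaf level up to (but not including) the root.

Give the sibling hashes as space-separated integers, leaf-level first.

L0 (leaves): [17, 31, 6, 50], target index=1
L1: h(17,31)=(17*31+31)%997=558 [pair 0] h(6,50)=(6*31+50)%997=236 [pair 1] -> [558, 236]
  Sibling for proof at L0: 17
L2: h(558,236)=(558*31+236)%997=585 [pair 0] -> [585]
  Sibling for proof at L1: 236
Root: 585
Proof path (sibling hashes from leaf to root): [17, 236]

Answer: 17 236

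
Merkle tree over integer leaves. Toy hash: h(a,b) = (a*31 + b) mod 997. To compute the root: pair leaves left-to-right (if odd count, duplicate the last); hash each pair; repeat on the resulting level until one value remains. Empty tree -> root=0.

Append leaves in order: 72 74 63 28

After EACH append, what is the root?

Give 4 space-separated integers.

Answer: 72 312 721 686

Derivation:
After append 72 (leaves=[72]):
  L0: [72]
  root=72
After append 74 (leaves=[72, 74]):
  L0: [72, 74]
  L1: h(72,74)=(72*31+74)%997=312 -> [312]
  root=312
After append 63 (leaves=[72, 74, 63]):
  L0: [72, 74, 63]
  L1: h(72,74)=(72*31+74)%997=312 h(63,63)=(63*31+63)%997=22 -> [312, 22]
  L2: h(312,22)=(312*31+22)%997=721 -> [721]
  root=721
After append 28 (leaves=[72, 74, 63, 28]):
  L0: [72, 74, 63, 28]
  L1: h(72,74)=(72*31+74)%997=312 h(63,28)=(63*31+28)%997=984 -> [312, 984]
  L2: h(312,984)=(312*31+984)%997=686 -> [686]
  root=686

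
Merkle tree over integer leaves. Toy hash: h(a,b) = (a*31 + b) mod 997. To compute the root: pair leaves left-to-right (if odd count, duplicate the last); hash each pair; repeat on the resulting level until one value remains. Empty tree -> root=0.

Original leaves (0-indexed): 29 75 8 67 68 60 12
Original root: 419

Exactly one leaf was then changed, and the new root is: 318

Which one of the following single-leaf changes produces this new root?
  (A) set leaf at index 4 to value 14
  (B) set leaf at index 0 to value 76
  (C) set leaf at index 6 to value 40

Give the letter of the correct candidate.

Original leaves: [29, 75, 8, 67, 68, 60, 12]
Target new root: 318
Try each candidate change and compute the resulting root:
Candidate A: set leaf[4] = 14 -> leaves = [29, 75, 8, 67, 14, 60, 12]
  L0: [29, 75, 8, 67, 14, 60, 12]
  L1: h(29,75)=(29*31+75)%997=974 h(8,67)=(8*31+67)%997=315 h(14,60)=(14*31+60)%997=494 h(12,12)=(12*31+12)%997=384 -> [974, 315, 494, 384]
  L2: h(974,315)=(974*31+315)%997=599 h(494,384)=(494*31+384)%997=743 -> [599, 743]
  L3: h(599,743)=(599*31+743)%997=369 -> [369]
  root = 369 != target 318
Candidate B: set leaf[0] = 76 -> leaves = [76, 75, 8, 67, 68, 60, 12]
  L0: [76, 75, 8, 67, 68, 60, 12]
  L1: h(76,75)=(76*31+75)%997=437 h(8,67)=(8*31+67)%997=315 h(68,60)=(68*31+60)%997=174 h(12,12)=(12*31+12)%997=384 -> [437, 315, 174, 384]
  L2: h(437,315)=(437*31+315)%997=901 h(174,384)=(174*31+384)%997=793 -> [901, 793]
  L3: h(901,793)=(901*31+793)%997=808 -> [808]
  root = 808 != target 318
Candidate C: set leaf[6] = 40 -> leaves = [29, 75, 8, 67, 68, 60, 40]
  L0: [29, 75, 8, 67, 68, 60, 40]
  L1: h(29,75)=(29*31+75)%997=974 h(8,67)=(8*31+67)%997=315 h(68,60)=(68*31+60)%997=174 h(40,40)=(40*31+40)%997=283 -> [974, 315, 174, 283]
  L2: h(974,315)=(974*31+315)%997=599 h(174,283)=(174*31+283)%997=692 -> [599, 692]
  L3: h(599,692)=(599*31+692)%997=318 -> [318]
  root = 318 == target 318  ** MATCH **
Candidate C produces the target root.

Answer: C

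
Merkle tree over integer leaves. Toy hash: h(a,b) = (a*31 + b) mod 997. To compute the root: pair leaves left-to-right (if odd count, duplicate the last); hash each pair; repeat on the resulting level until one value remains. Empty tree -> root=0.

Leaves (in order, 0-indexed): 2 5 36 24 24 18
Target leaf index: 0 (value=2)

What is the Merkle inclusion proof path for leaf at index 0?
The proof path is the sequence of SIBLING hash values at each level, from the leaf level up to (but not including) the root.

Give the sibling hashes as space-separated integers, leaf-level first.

Answer: 5 143 456

Derivation:
L0 (leaves): [2, 5, 36, 24, 24, 18], target index=0
L1: h(2,5)=(2*31+5)%997=67 [pair 0] h(36,24)=(36*31+24)%997=143 [pair 1] h(24,18)=(24*31+18)%997=762 [pair 2] -> [67, 143, 762]
  Sibling for proof at L0: 5
L2: h(67,143)=(67*31+143)%997=226 [pair 0] h(762,762)=(762*31+762)%997=456 [pair 1] -> [226, 456]
  Sibling for proof at L1: 143
L3: h(226,456)=(226*31+456)%997=483 [pair 0] -> [483]
  Sibling for proof at L2: 456
Root: 483
Proof path (sibling hashes from leaf to root): [5, 143, 456]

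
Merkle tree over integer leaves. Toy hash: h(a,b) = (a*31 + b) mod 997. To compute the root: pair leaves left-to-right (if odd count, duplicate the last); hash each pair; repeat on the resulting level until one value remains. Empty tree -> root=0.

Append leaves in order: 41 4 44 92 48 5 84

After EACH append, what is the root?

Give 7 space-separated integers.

Answer: 41 278 56 104 532 153 351

Derivation:
After append 41 (leaves=[41]):
  L0: [41]
  root=41
After append 4 (leaves=[41, 4]):
  L0: [41, 4]
  L1: h(41,4)=(41*31+4)%997=278 -> [278]
  root=278
After append 44 (leaves=[41, 4, 44]):
  L0: [41, 4, 44]
  L1: h(41,4)=(41*31+4)%997=278 h(44,44)=(44*31+44)%997=411 -> [278, 411]
  L2: h(278,411)=(278*31+411)%997=56 -> [56]
  root=56
After append 92 (leaves=[41, 4, 44, 92]):
  L0: [41, 4, 44, 92]
  L1: h(41,4)=(41*31+4)%997=278 h(44,92)=(44*31+92)%997=459 -> [278, 459]
  L2: h(278,459)=(278*31+459)%997=104 -> [104]
  root=104
After append 48 (leaves=[41, 4, 44, 92, 48]):
  L0: [41, 4, 44, 92, 48]
  L1: h(41,4)=(41*31+4)%997=278 h(44,92)=(44*31+92)%997=459 h(48,48)=(48*31+48)%997=539 -> [278, 459, 539]
  L2: h(278,459)=(278*31+459)%997=104 h(539,539)=(539*31+539)%997=299 -> [104, 299]
  L3: h(104,299)=(104*31+299)%997=532 -> [532]
  root=532
After append 5 (leaves=[41, 4, 44, 92, 48, 5]):
  L0: [41, 4, 44, 92, 48, 5]
  L1: h(41,4)=(41*31+4)%997=278 h(44,92)=(44*31+92)%997=459 h(48,5)=(48*31+5)%997=496 -> [278, 459, 496]
  L2: h(278,459)=(278*31+459)%997=104 h(496,496)=(496*31+496)%997=917 -> [104, 917]
  L3: h(104,917)=(104*31+917)%997=153 -> [153]
  root=153
After append 84 (leaves=[41, 4, 44, 92, 48, 5, 84]):
  L0: [41, 4, 44, 92, 48, 5, 84]
  L1: h(41,4)=(41*31+4)%997=278 h(44,92)=(44*31+92)%997=459 h(48,5)=(48*31+5)%997=496 h(84,84)=(84*31+84)%997=694 -> [278, 459, 496, 694]
  L2: h(278,459)=(278*31+459)%997=104 h(496,694)=(496*31+694)%997=118 -> [104, 118]
  L3: h(104,118)=(104*31+118)%997=351 -> [351]
  root=351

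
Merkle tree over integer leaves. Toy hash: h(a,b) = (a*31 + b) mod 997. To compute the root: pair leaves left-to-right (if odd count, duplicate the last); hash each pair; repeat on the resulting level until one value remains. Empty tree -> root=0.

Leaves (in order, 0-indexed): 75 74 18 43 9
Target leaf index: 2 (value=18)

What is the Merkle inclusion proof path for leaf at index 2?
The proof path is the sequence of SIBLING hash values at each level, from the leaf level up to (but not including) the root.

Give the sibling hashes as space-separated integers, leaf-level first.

Answer: 43 405 243

Derivation:
L0 (leaves): [75, 74, 18, 43, 9], target index=2
L1: h(75,74)=(75*31+74)%997=405 [pair 0] h(18,43)=(18*31+43)%997=601 [pair 1] h(9,9)=(9*31+9)%997=288 [pair 2] -> [405, 601, 288]
  Sibling for proof at L0: 43
L2: h(405,601)=(405*31+601)%997=195 [pair 0] h(288,288)=(288*31+288)%997=243 [pair 1] -> [195, 243]
  Sibling for proof at L1: 405
L3: h(195,243)=(195*31+243)%997=306 [pair 0] -> [306]
  Sibling for proof at L2: 243
Root: 306
Proof path (sibling hashes from leaf to root): [43, 405, 243]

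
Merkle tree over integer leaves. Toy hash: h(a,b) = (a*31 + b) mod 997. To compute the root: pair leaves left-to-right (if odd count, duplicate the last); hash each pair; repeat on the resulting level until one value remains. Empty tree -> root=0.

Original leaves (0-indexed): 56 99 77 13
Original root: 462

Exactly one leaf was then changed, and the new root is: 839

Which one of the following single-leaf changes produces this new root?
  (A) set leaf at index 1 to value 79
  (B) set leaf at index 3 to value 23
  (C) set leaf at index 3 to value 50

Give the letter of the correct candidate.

Answer: A

Derivation:
Original leaves: [56, 99, 77, 13]
Target new root: 839
Try each candidate change and compute the resulting root:
Candidate A: set leaf[1] = 79 -> leaves = [56, 79, 77, 13]
  L0: [56, 79, 77, 13]
  L1: h(56,79)=(56*31+79)%997=818 h(77,13)=(77*31+13)%997=406 -> [818, 406]
  L2: h(818,406)=(818*31+406)%997=839 -> [839]
  root = 839 == target 839  ** MATCH **
Candidate B: set leaf[3] = 23 -> leaves = [56, 99, 77, 23]
  L0: [56, 99, 77, 23]
  L1: h(56,99)=(56*31+99)%997=838 h(77,23)=(77*31+23)%997=416 -> [838, 416]
  L2: h(838,416)=(838*31+416)%997=472 -> [472]
  root = 472 != target 839
Candidate C: set leaf[3] = 50 -> leaves = [56, 99, 77, 50]
  L0: [56, 99, 77, 50]
  L1: h(56,99)=(56*31+99)%997=838 h(77,50)=(77*31+50)%997=443 -> [838, 443]
  L2: h(838,443)=(838*31+443)%997=499 -> [499]
  root = 499 != target 839
Candidate A produces the target root.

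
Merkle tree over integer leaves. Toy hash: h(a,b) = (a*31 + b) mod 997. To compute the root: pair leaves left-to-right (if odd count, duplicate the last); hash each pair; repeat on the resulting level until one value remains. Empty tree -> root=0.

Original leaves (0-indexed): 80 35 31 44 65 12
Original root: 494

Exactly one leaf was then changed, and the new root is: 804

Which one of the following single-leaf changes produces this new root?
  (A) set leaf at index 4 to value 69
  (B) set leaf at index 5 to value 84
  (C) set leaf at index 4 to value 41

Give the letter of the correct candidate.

Answer: B

Derivation:
Original leaves: [80, 35, 31, 44, 65, 12]
Target new root: 804
Try each candidate change and compute the resulting root:
Candidate A: set leaf[4] = 69 -> leaves = [80, 35, 31, 44, 69, 12]
  L0: [80, 35, 31, 44, 69, 12]
  L1: h(80,35)=(80*31+35)%997=521 h(31,44)=(31*31+44)%997=8 h(69,12)=(69*31+12)%997=157 -> [521, 8, 157]
  L2: h(521,8)=(521*31+8)%997=207 h(157,157)=(157*31+157)%997=39 -> [207, 39]
  L3: h(207,39)=(207*31+39)%997=474 -> [474]
  root = 474 != target 804
Candidate B: set leaf[5] = 84 -> leaves = [80, 35, 31, 44, 65, 84]
  L0: [80, 35, 31, 44, 65, 84]
  L1: h(80,35)=(80*31+35)%997=521 h(31,44)=(31*31+44)%997=8 h(65,84)=(65*31+84)%997=105 -> [521, 8, 105]
  L2: h(521,8)=(521*31+8)%997=207 h(105,105)=(105*31+105)%997=369 -> [207, 369]
  L3: h(207,369)=(207*31+369)%997=804 -> [804]
  root = 804 == target 804  ** MATCH **
Candidate C: set leaf[4] = 41 -> leaves = [80, 35, 31, 44, 41, 12]
  L0: [80, 35, 31, 44, 41, 12]
  L1: h(80,35)=(80*31+35)%997=521 h(31,44)=(31*31+44)%997=8 h(41,12)=(41*31+12)%997=286 -> [521, 8, 286]
  L2: h(521,8)=(521*31+8)%997=207 h(286,286)=(286*31+286)%997=179 -> [207, 179]
  L3: h(207,179)=(207*31+179)%997=614 -> [614]
  root = 614 != target 804
Candidate B produces the target root.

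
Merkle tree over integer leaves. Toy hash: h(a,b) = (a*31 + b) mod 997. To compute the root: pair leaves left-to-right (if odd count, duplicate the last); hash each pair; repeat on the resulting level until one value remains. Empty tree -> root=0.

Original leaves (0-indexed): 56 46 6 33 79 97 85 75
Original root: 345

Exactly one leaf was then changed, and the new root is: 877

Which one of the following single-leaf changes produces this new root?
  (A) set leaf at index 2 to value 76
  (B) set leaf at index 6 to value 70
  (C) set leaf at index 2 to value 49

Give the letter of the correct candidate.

Answer: B

Derivation:
Original leaves: [56, 46, 6, 33, 79, 97, 85, 75]
Target new root: 877
Try each candidate change and compute the resulting root:
Candidate A: set leaf[2] = 76 -> leaves = [56, 46, 76, 33, 79, 97, 85, 75]
  L0: [56, 46, 76, 33, 79, 97, 85, 75]
  L1: h(56,46)=(56*31+46)%997=785 h(76,33)=(76*31+33)%997=395 h(79,97)=(79*31+97)%997=552 h(85,75)=(85*31+75)%997=716 -> [785, 395, 552, 716]
  L2: h(785,395)=(785*31+395)%997=802 h(552,716)=(552*31+716)%997=879 -> [802, 879]
  L3: h(802,879)=(802*31+879)%997=816 -> [816]
  root = 816 != target 877
Candidate B: set leaf[6] = 70 -> leaves = [56, 46, 6, 33, 79, 97, 70, 75]
  L0: [56, 46, 6, 33, 79, 97, 70, 75]
  L1: h(56,46)=(56*31+46)%997=785 h(6,33)=(6*31+33)%997=219 h(79,97)=(79*31+97)%997=552 h(70,75)=(70*31+75)%997=251 -> [785, 219, 552, 251]
  L2: h(785,219)=(785*31+219)%997=626 h(552,251)=(552*31+251)%997=414 -> [626, 414]
  L3: h(626,414)=(626*31+414)%997=877 -> [877]
  root = 877 == target 877  ** MATCH **
Candidate C: set leaf[2] = 49 -> leaves = [56, 46, 49, 33, 79, 97, 85, 75]
  L0: [56, 46, 49, 33, 79, 97, 85, 75]
  L1: h(56,46)=(56*31+46)%997=785 h(49,33)=(49*31+33)%997=555 h(79,97)=(79*31+97)%997=552 h(85,75)=(85*31+75)%997=716 -> [785, 555, 552, 716]
  L2: h(785,555)=(785*31+555)%997=962 h(552,716)=(552*31+716)%997=879 -> [962, 879]
  L3: h(962,879)=(962*31+879)%997=791 -> [791]
  root = 791 != target 877
Candidate B produces the target root.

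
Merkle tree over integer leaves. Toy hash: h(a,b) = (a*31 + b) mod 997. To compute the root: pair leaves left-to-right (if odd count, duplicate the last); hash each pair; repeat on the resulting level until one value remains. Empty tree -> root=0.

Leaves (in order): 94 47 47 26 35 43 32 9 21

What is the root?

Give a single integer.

Answer: 623

Derivation:
L0: [94, 47, 47, 26, 35, 43, 32, 9, 21]
L1: h(94,47)=(94*31+47)%997=967 h(47,26)=(47*31+26)%997=486 h(35,43)=(35*31+43)%997=131 h(32,9)=(32*31+9)%997=4 h(21,21)=(21*31+21)%997=672 -> [967, 486, 131, 4, 672]
L2: h(967,486)=(967*31+486)%997=553 h(131,4)=(131*31+4)%997=77 h(672,672)=(672*31+672)%997=567 -> [553, 77, 567]
L3: h(553,77)=(553*31+77)%997=271 h(567,567)=(567*31+567)%997=198 -> [271, 198]
L4: h(271,198)=(271*31+198)%997=623 -> [623]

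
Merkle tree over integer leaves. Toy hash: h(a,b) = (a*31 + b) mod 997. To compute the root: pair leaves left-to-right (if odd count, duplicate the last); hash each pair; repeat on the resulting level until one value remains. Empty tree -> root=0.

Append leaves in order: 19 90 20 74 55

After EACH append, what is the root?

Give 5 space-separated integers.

After append 19 (leaves=[19]):
  L0: [19]
  root=19
After append 90 (leaves=[19, 90]):
  L0: [19, 90]
  L1: h(19,90)=(19*31+90)%997=679 -> [679]
  root=679
After append 20 (leaves=[19, 90, 20]):
  L0: [19, 90, 20]
  L1: h(19,90)=(19*31+90)%997=679 h(20,20)=(20*31+20)%997=640 -> [679, 640]
  L2: h(679,640)=(679*31+640)%997=752 -> [752]
  root=752
After append 74 (leaves=[19, 90, 20, 74]):
  L0: [19, 90, 20, 74]
  L1: h(19,90)=(19*31+90)%997=679 h(20,74)=(20*31+74)%997=694 -> [679, 694]
  L2: h(679,694)=(679*31+694)%997=806 -> [806]
  root=806
After append 55 (leaves=[19, 90, 20, 74, 55]):
  L0: [19, 90, 20, 74, 55]
  L1: h(19,90)=(19*31+90)%997=679 h(20,74)=(20*31+74)%997=694 h(55,55)=(55*31+55)%997=763 -> [679, 694, 763]
  L2: h(679,694)=(679*31+694)%997=806 h(763,763)=(763*31+763)%997=488 -> [806, 488]
  L3: h(806,488)=(806*31+488)%997=549 -> [549]
  root=549

Answer: 19 679 752 806 549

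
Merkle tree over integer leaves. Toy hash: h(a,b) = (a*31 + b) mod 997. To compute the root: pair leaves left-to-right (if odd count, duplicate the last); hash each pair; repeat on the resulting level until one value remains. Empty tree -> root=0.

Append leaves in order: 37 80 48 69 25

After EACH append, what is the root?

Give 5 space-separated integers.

Answer: 37 230 690 711 782

Derivation:
After append 37 (leaves=[37]):
  L0: [37]
  root=37
After append 80 (leaves=[37, 80]):
  L0: [37, 80]
  L1: h(37,80)=(37*31+80)%997=230 -> [230]
  root=230
After append 48 (leaves=[37, 80, 48]):
  L0: [37, 80, 48]
  L1: h(37,80)=(37*31+80)%997=230 h(48,48)=(48*31+48)%997=539 -> [230, 539]
  L2: h(230,539)=(230*31+539)%997=690 -> [690]
  root=690
After append 69 (leaves=[37, 80, 48, 69]):
  L0: [37, 80, 48, 69]
  L1: h(37,80)=(37*31+80)%997=230 h(48,69)=(48*31+69)%997=560 -> [230, 560]
  L2: h(230,560)=(230*31+560)%997=711 -> [711]
  root=711
After append 25 (leaves=[37, 80, 48, 69, 25]):
  L0: [37, 80, 48, 69, 25]
  L1: h(37,80)=(37*31+80)%997=230 h(48,69)=(48*31+69)%997=560 h(25,25)=(25*31+25)%997=800 -> [230, 560, 800]
  L2: h(230,560)=(230*31+560)%997=711 h(800,800)=(800*31+800)%997=675 -> [711, 675]
  L3: h(711,675)=(711*31+675)%997=782 -> [782]
  root=782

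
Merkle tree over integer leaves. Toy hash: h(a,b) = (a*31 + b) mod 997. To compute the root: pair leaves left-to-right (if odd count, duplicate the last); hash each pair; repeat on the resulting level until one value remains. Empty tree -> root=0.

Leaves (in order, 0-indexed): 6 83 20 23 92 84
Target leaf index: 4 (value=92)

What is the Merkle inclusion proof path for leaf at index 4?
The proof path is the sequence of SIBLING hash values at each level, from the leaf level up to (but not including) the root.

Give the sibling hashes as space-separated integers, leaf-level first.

L0 (leaves): [6, 83, 20, 23, 92, 84], target index=4
L1: h(6,83)=(6*31+83)%997=269 [pair 0] h(20,23)=(20*31+23)%997=643 [pair 1] h(92,84)=(92*31+84)%997=942 [pair 2] -> [269, 643, 942]
  Sibling for proof at L0: 84
L2: h(269,643)=(269*31+643)%997=9 [pair 0] h(942,942)=(942*31+942)%997=234 [pair 1] -> [9, 234]
  Sibling for proof at L1: 942
L3: h(9,234)=(9*31+234)%997=513 [pair 0] -> [513]
  Sibling for proof at L2: 9
Root: 513
Proof path (sibling hashes from leaf to root): [84, 942, 9]

Answer: 84 942 9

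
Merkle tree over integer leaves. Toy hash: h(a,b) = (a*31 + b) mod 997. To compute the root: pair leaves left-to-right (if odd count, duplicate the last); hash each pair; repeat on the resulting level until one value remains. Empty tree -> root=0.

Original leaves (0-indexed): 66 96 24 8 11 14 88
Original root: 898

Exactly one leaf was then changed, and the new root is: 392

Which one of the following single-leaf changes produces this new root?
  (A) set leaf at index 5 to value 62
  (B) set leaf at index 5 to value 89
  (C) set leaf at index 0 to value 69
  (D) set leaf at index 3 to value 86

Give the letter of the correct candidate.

Original leaves: [66, 96, 24, 8, 11, 14, 88]
Target new root: 392
Try each candidate change and compute the resulting root:
Candidate A: set leaf[5] = 62 -> leaves = [66, 96, 24, 8, 11, 62, 88]
  L0: [66, 96, 24, 8, 11, 62, 88]
  L1: h(66,96)=(66*31+96)%997=148 h(24,8)=(24*31+8)%997=752 h(11,62)=(11*31+62)%997=403 h(88,88)=(88*31+88)%997=822 -> [148, 752, 403, 822]
  L2: h(148,752)=(148*31+752)%997=355 h(403,822)=(403*31+822)%997=354 -> [355, 354]
  L3: h(355,354)=(355*31+354)%997=392 -> [392]
  root = 392 == target 392  ** MATCH **
Candidate B: set leaf[5] = 89 -> leaves = [66, 96, 24, 8, 11, 89, 88]
  L0: [66, 96, 24, 8, 11, 89, 88]
  L1: h(66,96)=(66*31+96)%997=148 h(24,8)=(24*31+8)%997=752 h(11,89)=(11*31+89)%997=430 h(88,88)=(88*31+88)%997=822 -> [148, 752, 430, 822]
  L2: h(148,752)=(148*31+752)%997=355 h(430,822)=(430*31+822)%997=194 -> [355, 194]
  L3: h(355,194)=(355*31+194)%997=232 -> [232]
  root = 232 != target 392
Candidate C: set leaf[0] = 69 -> leaves = [69, 96, 24, 8, 11, 14, 88]
  L0: [69, 96, 24, 8, 11, 14, 88]
  L1: h(69,96)=(69*31+96)%997=241 h(24,8)=(24*31+8)%997=752 h(11,14)=(11*31+14)%997=355 h(88,88)=(88*31+88)%997=822 -> [241, 752, 355, 822]
  L2: h(241,752)=(241*31+752)%997=247 h(355,822)=(355*31+822)%997=860 -> [247, 860]
  L3: h(247,860)=(247*31+860)%997=541 -> [541]
  root = 541 != target 392
Candidate D: set leaf[3] = 86 -> leaves = [66, 96, 24, 86, 11, 14, 88]
  L0: [66, 96, 24, 86, 11, 14, 88]
  L1: h(66,96)=(66*31+96)%997=148 h(24,86)=(24*31+86)%997=830 h(11,14)=(11*31+14)%997=355 h(88,88)=(88*31+88)%997=822 -> [148, 830, 355, 822]
  L2: h(148,830)=(148*31+830)%997=433 h(355,822)=(355*31+822)%997=860 -> [433, 860]
  L3: h(433,860)=(433*31+860)%997=325 -> [325]
  root = 325 != target 392
Candidate A produces the target root.

Answer: A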